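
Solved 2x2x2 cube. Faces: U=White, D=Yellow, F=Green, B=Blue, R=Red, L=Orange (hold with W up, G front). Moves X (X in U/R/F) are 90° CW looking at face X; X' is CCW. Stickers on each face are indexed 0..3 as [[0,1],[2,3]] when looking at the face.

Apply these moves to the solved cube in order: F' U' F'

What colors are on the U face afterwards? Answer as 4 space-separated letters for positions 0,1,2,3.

After move 1 (F'): F=GGGG U=WWRR R=YRYR D=OOYY L=OWOW
After move 2 (U'): U=WRWR F=OWGG R=GGYR B=YRBB L=BBOW
After move 3 (F'): F=WGOG U=WRGY R=OGOR D=BWYY L=BROW
Query: U face = WRGY

Answer: W R G Y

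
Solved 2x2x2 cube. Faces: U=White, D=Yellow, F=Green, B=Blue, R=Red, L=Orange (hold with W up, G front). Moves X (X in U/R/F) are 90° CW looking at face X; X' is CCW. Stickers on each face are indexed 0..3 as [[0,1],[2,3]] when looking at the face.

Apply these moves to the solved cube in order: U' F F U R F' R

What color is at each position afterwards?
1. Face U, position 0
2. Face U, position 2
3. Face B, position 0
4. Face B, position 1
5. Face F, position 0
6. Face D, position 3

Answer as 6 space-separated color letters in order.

After move 1 (U'): U=WWWW F=OOGG R=GGRR B=RRBB L=BBOO
After move 2 (F): F=GOGO U=WWOB R=WGWR D=RGYY L=BYOY
After move 3 (F): F=GGOO U=WWYY R=OGBR D=WWYY L=BROG
After move 4 (U): U=YWYW F=OGOO R=RRBR B=BRBB L=GGOG
After move 5 (R): R=BRRR U=YGYO F=OWOY D=WBYB B=WRWB
After move 6 (F'): F=WYOO U=YGBR R=BRWR D=GGYB L=GOOY
After move 7 (R): R=WBRR U=YYBO F=WGOB D=GWYW B=RRGB
Query 1: U[0] = Y
Query 2: U[2] = B
Query 3: B[0] = R
Query 4: B[1] = R
Query 5: F[0] = W
Query 6: D[3] = W

Answer: Y B R R W W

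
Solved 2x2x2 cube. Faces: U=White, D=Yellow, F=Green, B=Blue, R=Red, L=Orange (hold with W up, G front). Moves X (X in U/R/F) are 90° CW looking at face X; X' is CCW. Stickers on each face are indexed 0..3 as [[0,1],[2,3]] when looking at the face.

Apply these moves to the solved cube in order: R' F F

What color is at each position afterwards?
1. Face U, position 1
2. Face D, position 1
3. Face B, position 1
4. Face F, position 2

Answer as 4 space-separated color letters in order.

Answer: B W B W

Derivation:
After move 1 (R'): R=RRRR U=WBWB F=GWGW D=YGYG B=YBYB
After move 2 (F): F=GGWW U=WBOO R=WRBR D=RRYG L=OYOG
After move 3 (F): F=WGWG U=WBGY R=OROR D=BWYG L=OROR
Query 1: U[1] = B
Query 2: D[1] = W
Query 3: B[1] = B
Query 4: F[2] = W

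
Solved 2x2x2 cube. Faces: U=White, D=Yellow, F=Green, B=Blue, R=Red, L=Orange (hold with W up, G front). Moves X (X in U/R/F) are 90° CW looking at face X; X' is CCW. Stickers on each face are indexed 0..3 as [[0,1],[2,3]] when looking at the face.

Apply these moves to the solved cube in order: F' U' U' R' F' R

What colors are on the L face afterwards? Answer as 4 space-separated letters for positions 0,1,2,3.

After move 1 (F'): F=GGGG U=WWRR R=YRYR D=OOYY L=OWOW
After move 2 (U'): U=WRWR F=OWGG R=GGYR B=YRBB L=BBOW
After move 3 (U'): U=RRWW F=BBGG R=OWYR B=GGBB L=YROW
After move 4 (R'): R=WROY U=RBWG F=BRGW D=OBYG B=YGOB
After move 5 (F'): F=RWBG U=RBWO R=BROY D=RWYG L=YGOW
After move 6 (R): R=OBYR U=RWWG F=RWBG D=ROYY B=OGBB
Query: L face = YGOW

Answer: Y G O W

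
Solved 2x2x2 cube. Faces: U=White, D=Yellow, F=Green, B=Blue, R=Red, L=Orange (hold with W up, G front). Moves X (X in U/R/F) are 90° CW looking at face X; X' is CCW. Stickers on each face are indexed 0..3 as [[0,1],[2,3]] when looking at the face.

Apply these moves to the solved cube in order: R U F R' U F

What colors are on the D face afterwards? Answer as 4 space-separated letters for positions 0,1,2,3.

Answer: G B Y R

Derivation:
After move 1 (R): R=RRRR U=WGWG F=GYGY D=YBYB B=WBWB
After move 2 (U): U=WWGG F=RRGY R=WBRR B=OOWB L=GYOO
After move 3 (F): F=GRYR U=WWOY R=GBGR D=RWYB L=GYOB
After move 4 (R'): R=BRGG U=WWOO F=GWYY D=RRYR B=BOWB
After move 5 (U): U=OWOW F=BRYY R=BOGG B=GYWB L=GWOB
After move 6 (F): F=YBYR U=OWBW R=OOWG D=GBYR L=GROR
Query: D face = GBYR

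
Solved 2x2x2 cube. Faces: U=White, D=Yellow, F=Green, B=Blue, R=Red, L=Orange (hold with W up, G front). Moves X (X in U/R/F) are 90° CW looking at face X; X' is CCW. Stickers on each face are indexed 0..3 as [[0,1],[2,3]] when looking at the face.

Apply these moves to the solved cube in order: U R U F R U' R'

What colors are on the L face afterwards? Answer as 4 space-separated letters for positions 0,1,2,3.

Answer: Y G O B

Derivation:
After move 1 (U): U=WWWW F=RRGG R=BBRR B=OOBB L=GGOO
After move 2 (R): R=RBRB U=WRWG F=RYGY D=YBYO B=WOWB
After move 3 (U): U=WWGR F=RBGY R=WORB B=GGWB L=RYOO
After move 4 (F): F=GRYB U=WWOY R=GORB D=RWYO L=RYOB
After move 5 (R): R=RGBO U=WROB F=GWYO D=RWYG B=YGWB
After move 6 (U'): U=RBWO F=RYYO R=GWBO B=RGWB L=YGOB
After move 7 (R'): R=WOGB U=RWWR F=RBYO D=RYYO B=GGWB
Query: L face = YGOB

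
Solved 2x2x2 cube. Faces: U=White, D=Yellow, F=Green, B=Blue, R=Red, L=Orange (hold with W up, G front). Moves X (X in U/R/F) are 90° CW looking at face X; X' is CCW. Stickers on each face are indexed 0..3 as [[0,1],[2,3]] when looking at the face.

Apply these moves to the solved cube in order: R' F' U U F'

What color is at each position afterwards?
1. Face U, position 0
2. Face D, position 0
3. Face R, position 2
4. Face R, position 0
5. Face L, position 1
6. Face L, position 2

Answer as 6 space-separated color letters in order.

Answer: R R O O W O

Derivation:
After move 1 (R'): R=RRRR U=WBWB F=GWGW D=YGYG B=YBYB
After move 2 (F'): F=WWGG U=WBRR R=GRYR D=OOYG L=OBOW
After move 3 (U): U=RWRB F=GRGG R=YBYR B=OBYB L=WWOW
After move 4 (U): U=RRBW F=YBGG R=OBYR B=WWYB L=GROW
After move 5 (F'): F=BGYG U=RROY R=OBOR D=RWYG L=GWOB
Query 1: U[0] = R
Query 2: D[0] = R
Query 3: R[2] = O
Query 4: R[0] = O
Query 5: L[1] = W
Query 6: L[2] = O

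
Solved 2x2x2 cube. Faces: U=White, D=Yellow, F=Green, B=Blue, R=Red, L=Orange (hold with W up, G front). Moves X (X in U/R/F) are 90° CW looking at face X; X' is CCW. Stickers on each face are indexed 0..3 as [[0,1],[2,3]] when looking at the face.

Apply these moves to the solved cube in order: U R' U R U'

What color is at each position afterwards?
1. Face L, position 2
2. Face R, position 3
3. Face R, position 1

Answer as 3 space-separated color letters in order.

After move 1 (U): U=WWWW F=RRGG R=BBRR B=OOBB L=GGOO
After move 2 (R'): R=BRBR U=WBWO F=RWGW D=YRYG B=YOYB
After move 3 (U): U=WWOB F=BRGW R=YOBR B=GGYB L=RWOO
After move 4 (R): R=BYRO U=WROW F=BRGG D=YYYG B=BGWB
After move 5 (U'): U=RWWO F=RWGG R=BRRO B=BYWB L=BGOO
Query 1: L[2] = O
Query 2: R[3] = O
Query 3: R[1] = R

Answer: O O R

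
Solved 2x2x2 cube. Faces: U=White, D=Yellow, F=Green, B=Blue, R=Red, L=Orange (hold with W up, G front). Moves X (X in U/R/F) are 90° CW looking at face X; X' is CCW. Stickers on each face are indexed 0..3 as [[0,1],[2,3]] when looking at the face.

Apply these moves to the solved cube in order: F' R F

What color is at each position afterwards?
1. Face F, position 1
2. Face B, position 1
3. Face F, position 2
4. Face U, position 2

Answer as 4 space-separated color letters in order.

Answer: G B Y W

Derivation:
After move 1 (F'): F=GGGG U=WWRR R=YRYR D=OOYY L=OWOW
After move 2 (R): R=YYRR U=WGRG F=GOGY D=OBYB B=RBWB
After move 3 (F): F=GGYO U=WGWW R=RYGR D=RYYB L=OOOB
Query 1: F[1] = G
Query 2: B[1] = B
Query 3: F[2] = Y
Query 4: U[2] = W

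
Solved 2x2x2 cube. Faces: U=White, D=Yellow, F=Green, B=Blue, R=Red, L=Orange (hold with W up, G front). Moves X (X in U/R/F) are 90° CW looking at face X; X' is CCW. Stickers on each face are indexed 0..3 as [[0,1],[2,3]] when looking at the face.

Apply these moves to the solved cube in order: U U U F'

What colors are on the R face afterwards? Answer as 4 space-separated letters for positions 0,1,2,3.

Answer: Y G Y R

Derivation:
After move 1 (U): U=WWWW F=RRGG R=BBRR B=OOBB L=GGOO
After move 2 (U): U=WWWW F=BBGG R=OORR B=GGBB L=RROO
After move 3 (U): U=WWWW F=OOGG R=GGRR B=RRBB L=BBOO
After move 4 (F'): F=OGOG U=WWGR R=YGYR D=BOYY L=BWOW
Query: R face = YGYR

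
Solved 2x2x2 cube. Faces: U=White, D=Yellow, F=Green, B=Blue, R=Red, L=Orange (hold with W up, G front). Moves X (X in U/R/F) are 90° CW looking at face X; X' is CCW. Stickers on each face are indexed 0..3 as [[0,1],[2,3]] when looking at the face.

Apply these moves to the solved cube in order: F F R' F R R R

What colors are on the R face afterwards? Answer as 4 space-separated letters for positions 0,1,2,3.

Answer: R O Y B

Derivation:
After move 1 (F): F=GGGG U=WWOO R=WRWR D=RRYY L=OYOY
After move 2 (F): F=GGGG U=WWYY R=OROR D=WWYY L=OROR
After move 3 (R'): R=RROO U=WBYB F=GWGY D=WGYG B=YBWB
After move 4 (F): F=GGYW U=WBRR R=YRBO D=ORYG L=OWOG
After move 5 (R): R=BYOR U=WGRW F=GRYG D=OWYY B=RBBB
After move 6 (R): R=OBRY U=WRRG F=GWYY D=OBYR B=WBGB
After move 7 (R): R=ROYB U=WWRY F=GBYR D=OGYW B=GBRB
Query: R face = ROYB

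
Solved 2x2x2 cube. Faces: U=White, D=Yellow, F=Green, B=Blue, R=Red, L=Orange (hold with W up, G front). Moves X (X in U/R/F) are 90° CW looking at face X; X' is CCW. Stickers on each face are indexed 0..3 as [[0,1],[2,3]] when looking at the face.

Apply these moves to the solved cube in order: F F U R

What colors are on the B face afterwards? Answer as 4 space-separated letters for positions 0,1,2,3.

After move 1 (F): F=GGGG U=WWOO R=WRWR D=RRYY L=OYOY
After move 2 (F): F=GGGG U=WWYY R=OROR D=WWYY L=OROR
After move 3 (U): U=YWYW F=ORGG R=BBOR B=ORBB L=GGOR
After move 4 (R): R=OBRB U=YRYG F=OWGY D=WBYO B=WRWB
Query: B face = WRWB

Answer: W R W B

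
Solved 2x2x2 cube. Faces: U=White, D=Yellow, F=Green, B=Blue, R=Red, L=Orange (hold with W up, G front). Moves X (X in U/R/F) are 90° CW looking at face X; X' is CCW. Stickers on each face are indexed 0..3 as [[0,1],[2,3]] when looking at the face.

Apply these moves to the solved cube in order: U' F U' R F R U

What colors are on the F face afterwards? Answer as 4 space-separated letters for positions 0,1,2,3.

Answer: O W Y W

Derivation:
After move 1 (U'): U=WWWW F=OOGG R=GGRR B=RRBB L=BBOO
After move 2 (F): F=GOGO U=WWOB R=WGWR D=RGYY L=BYOY
After move 3 (U'): U=WBWO F=BYGO R=GOWR B=WGBB L=RROY
After move 4 (R): R=WGRO U=WYWO F=BGGY D=RBYW B=OGBB
After move 5 (F): F=GBYG U=WYYR R=WGOO D=RWYW L=RROB
After move 6 (R): R=OWOG U=WBYG F=GWYW D=RBYO B=RGYB
After move 7 (U): U=YWGB F=OWYW R=RGOG B=RRYB L=GWOB
Query: F face = OWYW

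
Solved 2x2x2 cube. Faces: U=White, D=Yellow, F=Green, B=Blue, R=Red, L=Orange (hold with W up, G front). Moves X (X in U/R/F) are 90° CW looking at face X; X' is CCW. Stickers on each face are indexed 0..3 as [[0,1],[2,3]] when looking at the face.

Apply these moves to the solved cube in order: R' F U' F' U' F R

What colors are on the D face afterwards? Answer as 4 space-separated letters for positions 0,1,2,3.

After move 1 (R'): R=RRRR U=WBWB F=GWGW D=YGYG B=YBYB
After move 2 (F): F=GGWW U=WBOO R=WRBR D=RRYG L=OYOG
After move 3 (U'): U=BOWO F=OYWW R=GGBR B=WRYB L=YBOG
After move 4 (F'): F=YWOW U=BOGB R=RGRR D=BGYG L=YOOW
After move 5 (U'): U=OBBG F=YOOW R=YWRR B=RGYB L=WROW
After move 6 (F): F=OYWO U=OBWR R=BWGR D=RYYG L=WBOG
After move 7 (R): R=GBRW U=OYWO F=OYWG D=RYYR B=RGBB
Query: D face = RYYR

Answer: R Y Y R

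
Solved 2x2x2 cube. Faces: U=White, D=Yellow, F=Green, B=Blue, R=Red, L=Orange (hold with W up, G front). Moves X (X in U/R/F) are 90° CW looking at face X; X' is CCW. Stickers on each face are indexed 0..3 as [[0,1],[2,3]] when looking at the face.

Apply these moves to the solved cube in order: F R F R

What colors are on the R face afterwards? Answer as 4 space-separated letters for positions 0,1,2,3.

After move 1 (F): F=GGGG U=WWOO R=WRWR D=RRYY L=OYOY
After move 2 (R): R=WWRR U=WGOG F=GRGY D=RBYB B=OBWB
After move 3 (F): F=GGYR U=WGYY R=OWGR D=RWYB L=OROB
After move 4 (R): R=GORW U=WGYR F=GWYB D=RWYO B=YBGB
Query: R face = GORW

Answer: G O R W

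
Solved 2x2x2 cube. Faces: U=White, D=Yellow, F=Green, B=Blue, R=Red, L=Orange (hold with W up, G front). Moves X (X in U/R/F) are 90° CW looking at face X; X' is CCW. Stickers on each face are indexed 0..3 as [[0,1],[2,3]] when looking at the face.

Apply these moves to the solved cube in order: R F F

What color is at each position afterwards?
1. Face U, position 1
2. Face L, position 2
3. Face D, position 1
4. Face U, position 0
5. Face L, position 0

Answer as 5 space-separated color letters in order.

Answer: G O W W O

Derivation:
After move 1 (R): R=RRRR U=WGWG F=GYGY D=YBYB B=WBWB
After move 2 (F): F=GGYY U=WGOO R=WRGR D=RRYB L=OYOB
After move 3 (F): F=YGYG U=WGBY R=OROR D=GWYB L=OROR
Query 1: U[1] = G
Query 2: L[2] = O
Query 3: D[1] = W
Query 4: U[0] = W
Query 5: L[0] = O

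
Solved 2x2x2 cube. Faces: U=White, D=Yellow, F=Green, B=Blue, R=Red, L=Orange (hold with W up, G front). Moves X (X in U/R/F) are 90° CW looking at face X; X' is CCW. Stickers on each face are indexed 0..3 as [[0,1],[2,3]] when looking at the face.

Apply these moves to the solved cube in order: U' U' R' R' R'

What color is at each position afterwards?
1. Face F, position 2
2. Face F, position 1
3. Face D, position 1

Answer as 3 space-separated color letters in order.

Answer: G Y B

Derivation:
After move 1 (U'): U=WWWW F=OOGG R=GGRR B=RRBB L=BBOO
After move 2 (U'): U=WWWW F=BBGG R=OORR B=GGBB L=RROO
After move 3 (R'): R=OROR U=WBWG F=BWGW D=YBYG B=YGYB
After move 4 (R'): R=RROO U=WYWY F=BBGG D=YWYW B=GGBB
After move 5 (R'): R=RORO U=WBWG F=BYGY D=YBYG B=WGWB
Query 1: F[2] = G
Query 2: F[1] = Y
Query 3: D[1] = B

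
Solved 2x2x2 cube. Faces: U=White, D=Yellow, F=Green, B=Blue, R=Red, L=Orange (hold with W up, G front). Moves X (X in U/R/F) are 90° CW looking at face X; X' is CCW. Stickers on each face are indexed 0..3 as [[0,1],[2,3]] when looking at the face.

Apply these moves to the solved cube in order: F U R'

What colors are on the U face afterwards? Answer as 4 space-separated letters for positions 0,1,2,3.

Answer: O B O O

Derivation:
After move 1 (F): F=GGGG U=WWOO R=WRWR D=RRYY L=OYOY
After move 2 (U): U=OWOW F=WRGG R=BBWR B=OYBB L=GGOY
After move 3 (R'): R=BRBW U=OBOO F=WWGW D=RRYG B=YYRB
Query: U face = OBOO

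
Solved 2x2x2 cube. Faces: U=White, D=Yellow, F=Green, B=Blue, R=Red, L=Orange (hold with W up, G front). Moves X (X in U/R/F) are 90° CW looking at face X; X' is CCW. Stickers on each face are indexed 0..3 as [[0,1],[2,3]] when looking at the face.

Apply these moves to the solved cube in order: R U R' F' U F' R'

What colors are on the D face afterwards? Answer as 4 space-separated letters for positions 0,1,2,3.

After move 1 (R): R=RRRR U=WGWG F=GYGY D=YBYB B=WBWB
After move 2 (U): U=WWGG F=RRGY R=WBRR B=OOWB L=GYOO
After move 3 (R'): R=BRWR U=WWGO F=RWGG D=YRYY B=BOBB
After move 4 (F'): F=WGRG U=WWBW R=RRYR D=YOYY L=GOOG
After move 5 (U): U=BWWW F=RRRG R=BOYR B=GOBB L=WGOG
After move 6 (F'): F=RGRR U=BWBY R=OOYR D=GGYY L=WWOW
After move 7 (R'): R=OROY U=BBBG F=RWRY D=GGYR B=YOGB
Query: D face = GGYR

Answer: G G Y R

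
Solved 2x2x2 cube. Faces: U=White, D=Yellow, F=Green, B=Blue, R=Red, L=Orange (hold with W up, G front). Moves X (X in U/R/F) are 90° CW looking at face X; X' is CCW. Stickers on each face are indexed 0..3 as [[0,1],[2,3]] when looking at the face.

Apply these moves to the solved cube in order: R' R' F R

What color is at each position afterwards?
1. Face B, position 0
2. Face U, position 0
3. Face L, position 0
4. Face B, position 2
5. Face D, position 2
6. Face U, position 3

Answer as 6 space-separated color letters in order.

Answer: O W O Y Y B

Derivation:
After move 1 (R'): R=RRRR U=WBWB F=GWGW D=YGYG B=YBYB
After move 2 (R'): R=RRRR U=WYWY F=GBGB D=YWYW B=GBGB
After move 3 (F): F=GGBB U=WYOO R=WRYR D=RRYW L=OYOW
After move 4 (R): R=YWRR U=WGOB F=GRBW D=RGYG B=OBYB
Query 1: B[0] = O
Query 2: U[0] = W
Query 3: L[0] = O
Query 4: B[2] = Y
Query 5: D[2] = Y
Query 6: U[3] = B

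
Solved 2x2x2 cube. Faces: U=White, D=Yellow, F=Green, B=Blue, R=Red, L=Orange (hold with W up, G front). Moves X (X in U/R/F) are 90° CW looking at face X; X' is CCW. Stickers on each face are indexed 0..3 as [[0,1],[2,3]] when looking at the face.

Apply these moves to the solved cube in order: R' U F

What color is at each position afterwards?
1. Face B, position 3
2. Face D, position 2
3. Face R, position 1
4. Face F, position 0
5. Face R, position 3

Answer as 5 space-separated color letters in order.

Answer: B Y B G R

Derivation:
After move 1 (R'): R=RRRR U=WBWB F=GWGW D=YGYG B=YBYB
After move 2 (U): U=WWBB F=RRGW R=YBRR B=OOYB L=GWOO
After move 3 (F): F=GRWR U=WWOW R=BBBR D=RYYG L=GYOG
Query 1: B[3] = B
Query 2: D[2] = Y
Query 3: R[1] = B
Query 4: F[0] = G
Query 5: R[3] = R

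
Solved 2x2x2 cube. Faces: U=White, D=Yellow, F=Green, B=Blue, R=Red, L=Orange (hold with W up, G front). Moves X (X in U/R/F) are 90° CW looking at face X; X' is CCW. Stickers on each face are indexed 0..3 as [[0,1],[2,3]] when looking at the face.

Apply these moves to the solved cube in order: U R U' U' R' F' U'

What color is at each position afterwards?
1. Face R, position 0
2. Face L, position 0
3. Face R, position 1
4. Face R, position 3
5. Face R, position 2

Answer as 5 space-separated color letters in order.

Answer: W O W R Y

Derivation:
After move 1 (U): U=WWWW F=RRGG R=BBRR B=OOBB L=GGOO
After move 2 (R): R=RBRB U=WRWG F=RYGY D=YBYO B=WOWB
After move 3 (U'): U=RGWW F=GGGY R=RYRB B=RBWB L=WOOO
After move 4 (U'): U=GWRW F=WOGY R=GGRB B=RYWB L=RBOO
After move 5 (R'): R=GBGR U=GWRR F=WWGW D=YOYY B=OYBB
After move 6 (F'): F=WWWG U=GWGG R=OBYR D=BOYY L=RROR
After move 7 (U'): U=WGGG F=RRWG R=WWYR B=OBBB L=OYOR
Query 1: R[0] = W
Query 2: L[0] = O
Query 3: R[1] = W
Query 4: R[3] = R
Query 5: R[2] = Y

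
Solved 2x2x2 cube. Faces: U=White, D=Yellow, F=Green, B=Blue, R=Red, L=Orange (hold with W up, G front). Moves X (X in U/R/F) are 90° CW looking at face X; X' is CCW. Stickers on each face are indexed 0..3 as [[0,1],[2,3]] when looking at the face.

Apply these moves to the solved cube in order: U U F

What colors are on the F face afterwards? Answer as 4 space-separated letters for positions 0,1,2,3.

After move 1 (U): U=WWWW F=RRGG R=BBRR B=OOBB L=GGOO
After move 2 (U): U=WWWW F=BBGG R=OORR B=GGBB L=RROO
After move 3 (F): F=GBGB U=WWOR R=WOWR D=ROYY L=RYOY
Query: F face = GBGB

Answer: G B G B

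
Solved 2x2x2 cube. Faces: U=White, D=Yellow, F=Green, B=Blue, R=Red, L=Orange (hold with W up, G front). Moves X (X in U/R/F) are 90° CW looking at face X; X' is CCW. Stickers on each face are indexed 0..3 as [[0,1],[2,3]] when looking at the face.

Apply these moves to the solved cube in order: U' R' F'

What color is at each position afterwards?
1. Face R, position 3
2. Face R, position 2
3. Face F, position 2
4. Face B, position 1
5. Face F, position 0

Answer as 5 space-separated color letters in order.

After move 1 (U'): U=WWWW F=OOGG R=GGRR B=RRBB L=BBOO
After move 2 (R'): R=GRGR U=WBWR F=OWGW D=YOYG B=YRYB
After move 3 (F'): F=WWOG U=WBGG R=ORYR D=BOYG L=BROW
Query 1: R[3] = R
Query 2: R[2] = Y
Query 3: F[2] = O
Query 4: B[1] = R
Query 5: F[0] = W

Answer: R Y O R W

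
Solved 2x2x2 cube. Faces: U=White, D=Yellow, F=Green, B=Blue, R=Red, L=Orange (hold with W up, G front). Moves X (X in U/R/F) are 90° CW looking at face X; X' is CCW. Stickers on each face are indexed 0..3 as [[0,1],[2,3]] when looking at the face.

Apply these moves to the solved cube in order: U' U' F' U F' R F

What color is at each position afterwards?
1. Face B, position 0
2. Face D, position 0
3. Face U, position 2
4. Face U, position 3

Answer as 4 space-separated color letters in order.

Answer: Y R R W

Derivation:
After move 1 (U'): U=WWWW F=OOGG R=GGRR B=RRBB L=BBOO
After move 2 (U'): U=WWWW F=BBGG R=OORR B=GGBB L=RROO
After move 3 (F'): F=BGBG U=WWOR R=YOYR D=ROYY L=RWOW
After move 4 (U): U=OWRW F=YOBG R=GGYR B=RWBB L=BGOW
After move 5 (F'): F=OGYB U=OWGY R=OGRR D=GWYY L=BWOR
After move 6 (R): R=RORG U=OGGB F=OWYY D=GBYR B=YWWB
After move 7 (F): F=YOYW U=OGRW R=GOBG D=RRYR L=BGOB
Query 1: B[0] = Y
Query 2: D[0] = R
Query 3: U[2] = R
Query 4: U[3] = W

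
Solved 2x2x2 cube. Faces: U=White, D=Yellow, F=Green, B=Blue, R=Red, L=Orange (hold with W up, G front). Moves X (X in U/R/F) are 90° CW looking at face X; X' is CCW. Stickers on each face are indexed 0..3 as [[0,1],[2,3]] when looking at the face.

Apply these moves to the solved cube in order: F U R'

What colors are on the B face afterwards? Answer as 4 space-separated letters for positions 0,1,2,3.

Answer: Y Y R B

Derivation:
After move 1 (F): F=GGGG U=WWOO R=WRWR D=RRYY L=OYOY
After move 2 (U): U=OWOW F=WRGG R=BBWR B=OYBB L=GGOY
After move 3 (R'): R=BRBW U=OBOO F=WWGW D=RRYG B=YYRB
Query: B face = YYRB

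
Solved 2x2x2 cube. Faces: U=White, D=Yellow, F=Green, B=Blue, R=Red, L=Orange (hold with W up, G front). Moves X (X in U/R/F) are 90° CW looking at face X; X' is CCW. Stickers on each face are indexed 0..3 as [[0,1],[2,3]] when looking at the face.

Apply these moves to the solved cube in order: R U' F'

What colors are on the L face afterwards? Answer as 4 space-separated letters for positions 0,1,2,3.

Answer: W W O W

Derivation:
After move 1 (R): R=RRRR U=WGWG F=GYGY D=YBYB B=WBWB
After move 2 (U'): U=GGWW F=OOGY R=GYRR B=RRWB L=WBOO
After move 3 (F'): F=OYOG U=GGGR R=BYYR D=BOYB L=WWOW
Query: L face = WWOW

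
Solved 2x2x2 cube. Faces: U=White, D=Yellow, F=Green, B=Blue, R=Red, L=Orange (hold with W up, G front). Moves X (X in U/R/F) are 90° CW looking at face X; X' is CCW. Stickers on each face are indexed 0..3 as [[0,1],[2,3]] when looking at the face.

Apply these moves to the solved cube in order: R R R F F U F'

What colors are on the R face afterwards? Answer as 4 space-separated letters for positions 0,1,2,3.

After move 1 (R): R=RRRR U=WGWG F=GYGY D=YBYB B=WBWB
After move 2 (R): R=RRRR U=WYWY F=GBGB D=YWYW B=GBGB
After move 3 (R): R=RRRR U=WBWB F=GWGW D=YGYG B=YBYB
After move 4 (F): F=GGWW U=WBOO R=WRBR D=RRYG L=OYOG
After move 5 (F): F=WGWG U=WBGY R=OROR D=BWYG L=OROR
After move 6 (U): U=GWYB F=ORWG R=YBOR B=ORYB L=WGOR
After move 7 (F'): F=RGOW U=GWYO R=WBBR D=GRYG L=WBOY
Query: R face = WBBR

Answer: W B B R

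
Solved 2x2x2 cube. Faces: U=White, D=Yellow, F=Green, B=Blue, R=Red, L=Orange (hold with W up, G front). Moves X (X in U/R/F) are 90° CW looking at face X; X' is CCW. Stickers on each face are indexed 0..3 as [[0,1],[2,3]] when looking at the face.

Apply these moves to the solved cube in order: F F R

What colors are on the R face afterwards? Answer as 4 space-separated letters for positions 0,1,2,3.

Answer: O O R R

Derivation:
After move 1 (F): F=GGGG U=WWOO R=WRWR D=RRYY L=OYOY
After move 2 (F): F=GGGG U=WWYY R=OROR D=WWYY L=OROR
After move 3 (R): R=OORR U=WGYG F=GWGY D=WBYB B=YBWB
Query: R face = OORR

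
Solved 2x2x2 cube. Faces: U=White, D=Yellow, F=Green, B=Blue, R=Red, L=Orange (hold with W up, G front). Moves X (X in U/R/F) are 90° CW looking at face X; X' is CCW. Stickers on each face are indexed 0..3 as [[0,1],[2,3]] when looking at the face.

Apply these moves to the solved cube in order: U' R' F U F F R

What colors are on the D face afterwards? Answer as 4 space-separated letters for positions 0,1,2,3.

After move 1 (U'): U=WWWW F=OOGG R=GGRR B=RRBB L=BBOO
After move 2 (R'): R=GRGR U=WBWR F=OWGW D=YOYG B=YRYB
After move 3 (F): F=GOWW U=WBOB R=WRRR D=GGYG L=BYOO
After move 4 (U): U=OWBB F=WRWW R=YRRR B=BYYB L=GOOO
After move 5 (F): F=WWWR U=OWOO R=BRBR D=RYYG L=GGOG
After move 6 (F): F=WWRW U=OWGG R=OROR D=BBYG L=GROY
After move 7 (R): R=OORR U=OWGW F=WBRG D=BYYB B=GYWB
Query: D face = BYYB

Answer: B Y Y B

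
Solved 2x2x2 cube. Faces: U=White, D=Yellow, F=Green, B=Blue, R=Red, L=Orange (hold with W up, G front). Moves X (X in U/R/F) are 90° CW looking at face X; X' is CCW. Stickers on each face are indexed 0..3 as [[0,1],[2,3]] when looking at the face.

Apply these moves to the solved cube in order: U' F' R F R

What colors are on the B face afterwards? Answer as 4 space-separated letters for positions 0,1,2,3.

After move 1 (U'): U=WWWW F=OOGG R=GGRR B=RRBB L=BBOO
After move 2 (F'): F=OGOG U=WWGR R=YGYR D=BOYY L=BWOW
After move 3 (R): R=YYRG U=WGGG F=OOOY D=BBYR B=RRWB
After move 4 (F): F=OOYO U=WGWW R=GYGG D=RYYR L=BBOB
After move 5 (R): R=GGGY U=WOWO F=OYYR D=RWYR B=WRGB
Query: B face = WRGB

Answer: W R G B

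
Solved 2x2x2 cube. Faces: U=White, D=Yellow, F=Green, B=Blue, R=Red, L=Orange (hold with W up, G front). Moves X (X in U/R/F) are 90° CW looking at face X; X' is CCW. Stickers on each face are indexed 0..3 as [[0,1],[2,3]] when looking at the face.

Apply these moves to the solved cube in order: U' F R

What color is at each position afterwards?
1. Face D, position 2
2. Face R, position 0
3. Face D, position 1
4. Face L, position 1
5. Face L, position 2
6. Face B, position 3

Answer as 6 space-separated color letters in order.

After move 1 (U'): U=WWWW F=OOGG R=GGRR B=RRBB L=BBOO
After move 2 (F): F=GOGO U=WWOB R=WGWR D=RGYY L=BYOY
After move 3 (R): R=WWRG U=WOOO F=GGGY D=RBYR B=BRWB
Query 1: D[2] = Y
Query 2: R[0] = W
Query 3: D[1] = B
Query 4: L[1] = Y
Query 5: L[2] = O
Query 6: B[3] = B

Answer: Y W B Y O B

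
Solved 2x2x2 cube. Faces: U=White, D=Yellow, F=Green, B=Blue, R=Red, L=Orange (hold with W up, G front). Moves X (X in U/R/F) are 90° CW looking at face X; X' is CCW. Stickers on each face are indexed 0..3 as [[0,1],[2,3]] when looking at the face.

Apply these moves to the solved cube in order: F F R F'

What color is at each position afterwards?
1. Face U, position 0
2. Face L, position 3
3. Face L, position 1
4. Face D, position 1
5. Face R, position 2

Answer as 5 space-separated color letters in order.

Answer: W Y G R W

Derivation:
After move 1 (F): F=GGGG U=WWOO R=WRWR D=RRYY L=OYOY
After move 2 (F): F=GGGG U=WWYY R=OROR D=WWYY L=OROR
After move 3 (R): R=OORR U=WGYG F=GWGY D=WBYB B=YBWB
After move 4 (F'): F=WYGG U=WGOR R=BOWR D=RRYB L=OGOY
Query 1: U[0] = W
Query 2: L[3] = Y
Query 3: L[1] = G
Query 4: D[1] = R
Query 5: R[2] = W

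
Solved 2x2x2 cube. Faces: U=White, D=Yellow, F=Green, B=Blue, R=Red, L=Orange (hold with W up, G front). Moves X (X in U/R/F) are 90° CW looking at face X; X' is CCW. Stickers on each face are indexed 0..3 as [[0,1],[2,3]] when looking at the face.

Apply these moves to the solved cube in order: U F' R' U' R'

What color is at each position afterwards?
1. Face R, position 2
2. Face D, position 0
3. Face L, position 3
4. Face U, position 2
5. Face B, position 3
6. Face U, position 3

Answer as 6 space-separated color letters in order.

Answer: R G W W B B

Derivation:
After move 1 (U): U=WWWW F=RRGG R=BBRR B=OOBB L=GGOO
After move 2 (F'): F=RGRG U=WWBR R=YBYR D=GOYY L=GWOW
After move 3 (R'): R=BRYY U=WBBO F=RWRR D=GGYG B=YOOB
After move 4 (U'): U=BOWB F=GWRR R=RWYY B=BROB L=YOOW
After move 5 (R'): R=WYRY U=BOWB F=GORB D=GWYR B=GRGB
Query 1: R[2] = R
Query 2: D[0] = G
Query 3: L[3] = W
Query 4: U[2] = W
Query 5: B[3] = B
Query 6: U[3] = B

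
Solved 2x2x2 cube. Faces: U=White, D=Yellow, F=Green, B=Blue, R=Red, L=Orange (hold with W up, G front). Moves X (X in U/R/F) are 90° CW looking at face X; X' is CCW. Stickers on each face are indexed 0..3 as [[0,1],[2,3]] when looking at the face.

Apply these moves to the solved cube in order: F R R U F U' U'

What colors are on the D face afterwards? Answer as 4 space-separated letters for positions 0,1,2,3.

Answer: R G Y O

Derivation:
After move 1 (F): F=GGGG U=WWOO R=WRWR D=RRYY L=OYOY
After move 2 (R): R=WWRR U=WGOG F=GRGY D=RBYB B=OBWB
After move 3 (R): R=RWRW U=WROY F=GBGB D=RWYO B=GBGB
After move 4 (U): U=OWYR F=RWGB R=GBRW B=OYGB L=GBOY
After move 5 (F): F=GRBW U=OWYB R=YBRW D=RGYO L=GROW
After move 6 (U'): U=WBOY F=GRBW R=GRRW B=YBGB L=OYOW
After move 7 (U'): U=BYWO F=OYBW R=GRRW B=GRGB L=YBOW
Query: D face = RGYO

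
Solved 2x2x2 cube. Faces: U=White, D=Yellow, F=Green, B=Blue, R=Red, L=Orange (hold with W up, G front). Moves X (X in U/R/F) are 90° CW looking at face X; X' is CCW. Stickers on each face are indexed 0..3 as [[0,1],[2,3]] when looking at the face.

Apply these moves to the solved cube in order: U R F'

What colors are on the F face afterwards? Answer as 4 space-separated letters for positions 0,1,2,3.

After move 1 (U): U=WWWW F=RRGG R=BBRR B=OOBB L=GGOO
After move 2 (R): R=RBRB U=WRWG F=RYGY D=YBYO B=WOWB
After move 3 (F'): F=YYRG U=WRRR R=BBYB D=GOYO L=GGOW
Query: F face = YYRG

Answer: Y Y R G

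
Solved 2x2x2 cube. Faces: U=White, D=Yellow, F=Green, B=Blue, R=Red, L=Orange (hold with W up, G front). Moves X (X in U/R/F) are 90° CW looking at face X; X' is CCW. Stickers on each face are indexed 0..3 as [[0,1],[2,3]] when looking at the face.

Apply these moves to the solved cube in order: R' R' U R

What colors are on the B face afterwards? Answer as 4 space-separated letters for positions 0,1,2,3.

After move 1 (R'): R=RRRR U=WBWB F=GWGW D=YGYG B=YBYB
After move 2 (R'): R=RRRR U=WYWY F=GBGB D=YWYW B=GBGB
After move 3 (U): U=WWYY F=RRGB R=GBRR B=OOGB L=GBOO
After move 4 (R): R=RGRB U=WRYB F=RWGW D=YGYO B=YOWB
Query: B face = YOWB

Answer: Y O W B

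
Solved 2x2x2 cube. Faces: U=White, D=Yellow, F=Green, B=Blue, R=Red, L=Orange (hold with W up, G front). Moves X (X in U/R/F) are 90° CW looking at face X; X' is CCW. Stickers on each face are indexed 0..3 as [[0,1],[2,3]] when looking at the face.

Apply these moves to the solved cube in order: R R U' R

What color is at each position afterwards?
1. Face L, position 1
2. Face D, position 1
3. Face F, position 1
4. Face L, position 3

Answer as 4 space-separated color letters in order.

Answer: B G W O

Derivation:
After move 1 (R): R=RRRR U=WGWG F=GYGY D=YBYB B=WBWB
After move 2 (R): R=RRRR U=WYWY F=GBGB D=YWYW B=GBGB
After move 3 (U'): U=YYWW F=OOGB R=GBRR B=RRGB L=GBOO
After move 4 (R): R=RGRB U=YOWB F=OWGW D=YGYR B=WRYB
Query 1: L[1] = B
Query 2: D[1] = G
Query 3: F[1] = W
Query 4: L[3] = O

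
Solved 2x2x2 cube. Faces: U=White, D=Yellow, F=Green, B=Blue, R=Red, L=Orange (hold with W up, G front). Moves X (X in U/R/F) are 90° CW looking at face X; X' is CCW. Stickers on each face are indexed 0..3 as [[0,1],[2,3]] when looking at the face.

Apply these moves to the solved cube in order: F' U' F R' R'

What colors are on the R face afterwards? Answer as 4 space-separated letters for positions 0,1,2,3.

After move 1 (F'): F=GGGG U=WWRR R=YRYR D=OOYY L=OWOW
After move 2 (U'): U=WRWR F=OWGG R=GGYR B=YRBB L=BBOW
After move 3 (F): F=GOGW U=WRWB R=WGRR D=YGYY L=BOOO
After move 4 (R'): R=GRWR U=WBWY F=GRGB D=YOYW B=YRGB
After move 5 (R'): R=RRGW U=WGWY F=GBGY D=YRYB B=WROB
Query: R face = RRGW

Answer: R R G W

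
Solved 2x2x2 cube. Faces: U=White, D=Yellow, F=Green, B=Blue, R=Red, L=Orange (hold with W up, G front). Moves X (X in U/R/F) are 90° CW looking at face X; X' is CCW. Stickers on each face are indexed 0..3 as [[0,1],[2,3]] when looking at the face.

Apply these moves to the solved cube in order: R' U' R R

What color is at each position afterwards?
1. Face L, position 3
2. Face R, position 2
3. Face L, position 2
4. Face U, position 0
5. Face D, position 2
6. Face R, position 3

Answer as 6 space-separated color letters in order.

Answer: O W O B Y G

Derivation:
After move 1 (R'): R=RRRR U=WBWB F=GWGW D=YGYG B=YBYB
After move 2 (U'): U=BBWW F=OOGW R=GWRR B=RRYB L=YBOO
After move 3 (R): R=RGRW U=BOWW F=OGGG D=YYYR B=WRBB
After move 4 (R): R=RRWG U=BGWG F=OYGR D=YBYW B=WROB
Query 1: L[3] = O
Query 2: R[2] = W
Query 3: L[2] = O
Query 4: U[0] = B
Query 5: D[2] = Y
Query 6: R[3] = G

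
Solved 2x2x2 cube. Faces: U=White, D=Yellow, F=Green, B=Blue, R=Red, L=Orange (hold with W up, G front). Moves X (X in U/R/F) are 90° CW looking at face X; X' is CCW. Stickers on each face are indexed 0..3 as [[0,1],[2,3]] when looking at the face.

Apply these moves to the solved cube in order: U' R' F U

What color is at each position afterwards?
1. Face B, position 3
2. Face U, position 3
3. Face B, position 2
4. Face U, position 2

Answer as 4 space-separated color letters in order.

After move 1 (U'): U=WWWW F=OOGG R=GGRR B=RRBB L=BBOO
After move 2 (R'): R=GRGR U=WBWR F=OWGW D=YOYG B=YRYB
After move 3 (F): F=GOWW U=WBOB R=WRRR D=GGYG L=BYOO
After move 4 (U): U=OWBB F=WRWW R=YRRR B=BYYB L=GOOO
Query 1: B[3] = B
Query 2: U[3] = B
Query 3: B[2] = Y
Query 4: U[2] = B

Answer: B B Y B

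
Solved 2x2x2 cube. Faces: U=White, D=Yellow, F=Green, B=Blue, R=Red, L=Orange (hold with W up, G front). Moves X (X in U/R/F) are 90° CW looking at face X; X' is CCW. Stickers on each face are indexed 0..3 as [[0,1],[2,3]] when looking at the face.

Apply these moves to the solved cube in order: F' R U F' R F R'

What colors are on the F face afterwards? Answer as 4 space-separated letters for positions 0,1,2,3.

After move 1 (F'): F=GGGG U=WWRR R=YRYR D=OOYY L=OWOW
After move 2 (R): R=YYRR U=WGRG F=GOGY D=OBYB B=RBWB
After move 3 (U): U=RWGG F=YYGY R=RBRR B=OWWB L=GOOW
After move 4 (F'): F=YYYG U=RWRR R=BBOR D=OWYB L=GGOG
After move 5 (R): R=OBRB U=RYRG F=YWYB D=OWYO B=RWWB
After move 6 (F): F=YYBW U=RYGG R=RBGB D=ROYO L=GOOW
After move 7 (R'): R=BBRG U=RWGR F=YYBG D=RYYW B=OWOB
Query: F face = YYBG

Answer: Y Y B G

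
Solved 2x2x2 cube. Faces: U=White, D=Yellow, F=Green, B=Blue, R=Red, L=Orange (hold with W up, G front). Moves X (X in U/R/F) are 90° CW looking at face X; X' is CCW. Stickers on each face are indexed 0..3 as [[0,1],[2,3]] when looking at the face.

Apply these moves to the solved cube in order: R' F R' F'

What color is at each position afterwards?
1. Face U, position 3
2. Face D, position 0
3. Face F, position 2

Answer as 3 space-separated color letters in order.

Answer: W Y G

Derivation:
After move 1 (R'): R=RRRR U=WBWB F=GWGW D=YGYG B=YBYB
After move 2 (F): F=GGWW U=WBOO R=WRBR D=RRYG L=OYOG
After move 3 (R'): R=RRWB U=WYOY F=GBWO D=RGYW B=GBRB
After move 4 (F'): F=BOGW U=WYRW R=GRRB D=YGYW L=OYOO
Query 1: U[3] = W
Query 2: D[0] = Y
Query 3: F[2] = G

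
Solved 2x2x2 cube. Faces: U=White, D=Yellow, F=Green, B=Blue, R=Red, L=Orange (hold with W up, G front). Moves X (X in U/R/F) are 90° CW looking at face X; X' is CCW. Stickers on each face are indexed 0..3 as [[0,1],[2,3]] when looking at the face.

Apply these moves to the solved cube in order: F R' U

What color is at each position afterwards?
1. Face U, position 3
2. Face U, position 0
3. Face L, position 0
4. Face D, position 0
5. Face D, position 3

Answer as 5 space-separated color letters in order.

Answer: B O G R G

Derivation:
After move 1 (F): F=GGGG U=WWOO R=WRWR D=RRYY L=OYOY
After move 2 (R'): R=RRWW U=WBOB F=GWGO D=RGYG B=YBRB
After move 3 (U): U=OWBB F=RRGO R=YBWW B=OYRB L=GWOY
Query 1: U[3] = B
Query 2: U[0] = O
Query 3: L[0] = G
Query 4: D[0] = R
Query 5: D[3] = G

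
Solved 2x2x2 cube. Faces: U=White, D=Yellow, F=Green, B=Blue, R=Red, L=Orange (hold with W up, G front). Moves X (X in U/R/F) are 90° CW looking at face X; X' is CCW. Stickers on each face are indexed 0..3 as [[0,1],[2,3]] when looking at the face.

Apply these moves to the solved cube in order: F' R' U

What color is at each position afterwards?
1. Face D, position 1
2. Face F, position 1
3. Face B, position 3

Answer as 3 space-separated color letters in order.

After move 1 (F'): F=GGGG U=WWRR R=YRYR D=OOYY L=OWOW
After move 2 (R'): R=RRYY U=WBRB F=GWGR D=OGYG B=YBOB
After move 3 (U): U=RWBB F=RRGR R=YBYY B=OWOB L=GWOW
Query 1: D[1] = G
Query 2: F[1] = R
Query 3: B[3] = B

Answer: G R B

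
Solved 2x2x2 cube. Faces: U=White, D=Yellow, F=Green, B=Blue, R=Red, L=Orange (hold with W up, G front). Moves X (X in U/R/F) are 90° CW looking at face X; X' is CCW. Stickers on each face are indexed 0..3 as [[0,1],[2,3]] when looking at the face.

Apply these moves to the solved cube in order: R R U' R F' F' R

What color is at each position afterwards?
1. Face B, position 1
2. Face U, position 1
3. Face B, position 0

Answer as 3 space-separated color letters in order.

Answer: R G Y

Derivation:
After move 1 (R): R=RRRR U=WGWG F=GYGY D=YBYB B=WBWB
After move 2 (R): R=RRRR U=WYWY F=GBGB D=YWYW B=GBGB
After move 3 (U'): U=YYWW F=OOGB R=GBRR B=RRGB L=GBOO
After move 4 (R): R=RGRB U=YOWB F=OWGW D=YGYR B=WRYB
After move 5 (F'): F=WWOG U=YORR R=GGYB D=BOYR L=GBOW
After move 6 (F'): F=WGWO U=YOGY R=OGBB D=BWYR L=GROR
After move 7 (R): R=BOBG U=YGGO F=WWWR D=BYYW B=YROB
Query 1: B[1] = R
Query 2: U[1] = G
Query 3: B[0] = Y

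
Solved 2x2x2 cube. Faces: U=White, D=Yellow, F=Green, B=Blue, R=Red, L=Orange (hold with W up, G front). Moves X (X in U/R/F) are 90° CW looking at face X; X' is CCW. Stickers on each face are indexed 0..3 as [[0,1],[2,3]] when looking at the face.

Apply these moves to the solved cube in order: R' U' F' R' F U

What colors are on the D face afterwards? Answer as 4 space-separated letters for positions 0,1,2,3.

After move 1 (R'): R=RRRR U=WBWB F=GWGW D=YGYG B=YBYB
After move 2 (U'): U=BBWW F=OOGW R=GWRR B=RRYB L=YBOO
After move 3 (F'): F=OWOG U=BBGR R=GWYR D=BOYG L=YWOW
After move 4 (R'): R=WRGY U=BYGR F=OBOR D=BWYG B=GROB
After move 5 (F): F=OORB U=BYWW R=GRRY D=GWYG L=YBOW
After move 6 (U): U=WBWY F=GRRB R=GRRY B=YBOB L=OOOW
Query: D face = GWYG

Answer: G W Y G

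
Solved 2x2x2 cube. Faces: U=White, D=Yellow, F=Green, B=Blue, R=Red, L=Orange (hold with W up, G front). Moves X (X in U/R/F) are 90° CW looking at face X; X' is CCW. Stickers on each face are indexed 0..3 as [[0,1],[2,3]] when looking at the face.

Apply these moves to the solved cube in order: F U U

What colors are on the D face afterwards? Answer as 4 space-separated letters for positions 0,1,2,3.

Answer: R R Y Y

Derivation:
After move 1 (F): F=GGGG U=WWOO R=WRWR D=RRYY L=OYOY
After move 2 (U): U=OWOW F=WRGG R=BBWR B=OYBB L=GGOY
After move 3 (U): U=OOWW F=BBGG R=OYWR B=GGBB L=WROY
Query: D face = RRYY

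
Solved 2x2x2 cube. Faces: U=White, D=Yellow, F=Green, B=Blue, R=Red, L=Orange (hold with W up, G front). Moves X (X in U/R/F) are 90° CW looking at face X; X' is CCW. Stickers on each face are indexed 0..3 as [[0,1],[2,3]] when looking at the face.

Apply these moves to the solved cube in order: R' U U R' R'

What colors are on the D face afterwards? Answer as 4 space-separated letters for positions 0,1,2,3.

After move 1 (R'): R=RRRR U=WBWB F=GWGW D=YGYG B=YBYB
After move 2 (U): U=WWBB F=RRGW R=YBRR B=OOYB L=GWOO
After move 3 (U): U=BWBW F=YBGW R=OORR B=GWYB L=RROO
After move 4 (R'): R=OROR U=BYBG F=YWGW D=YBYW B=GWGB
After move 5 (R'): R=RROO U=BGBG F=YYGG D=YWYW B=WWBB
Query: D face = YWYW

Answer: Y W Y W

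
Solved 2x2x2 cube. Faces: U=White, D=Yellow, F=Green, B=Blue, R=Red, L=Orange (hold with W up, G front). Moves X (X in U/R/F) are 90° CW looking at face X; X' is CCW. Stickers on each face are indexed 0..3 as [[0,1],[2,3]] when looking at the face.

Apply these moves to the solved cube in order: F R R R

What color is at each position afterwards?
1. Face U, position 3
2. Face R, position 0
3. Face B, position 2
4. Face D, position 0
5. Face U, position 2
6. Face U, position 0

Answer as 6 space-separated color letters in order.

After move 1 (F): F=GGGG U=WWOO R=WRWR D=RRYY L=OYOY
After move 2 (R): R=WWRR U=WGOG F=GRGY D=RBYB B=OBWB
After move 3 (R): R=RWRW U=WROY F=GBGB D=RWYO B=GBGB
After move 4 (R): R=RRWW U=WBOB F=GWGO D=RGYG B=YBRB
Query 1: U[3] = B
Query 2: R[0] = R
Query 3: B[2] = R
Query 4: D[0] = R
Query 5: U[2] = O
Query 6: U[0] = W

Answer: B R R R O W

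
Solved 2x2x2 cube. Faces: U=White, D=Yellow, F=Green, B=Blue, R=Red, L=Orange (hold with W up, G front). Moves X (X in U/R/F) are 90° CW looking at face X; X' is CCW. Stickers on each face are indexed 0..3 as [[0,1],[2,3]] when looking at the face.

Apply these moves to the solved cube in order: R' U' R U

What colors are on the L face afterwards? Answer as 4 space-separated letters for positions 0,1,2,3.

Answer: O G O O

Derivation:
After move 1 (R'): R=RRRR U=WBWB F=GWGW D=YGYG B=YBYB
After move 2 (U'): U=BBWW F=OOGW R=GWRR B=RRYB L=YBOO
After move 3 (R): R=RGRW U=BOWW F=OGGG D=YYYR B=WRBB
After move 4 (U): U=WBWO F=RGGG R=WRRW B=YBBB L=OGOO
Query: L face = OGOO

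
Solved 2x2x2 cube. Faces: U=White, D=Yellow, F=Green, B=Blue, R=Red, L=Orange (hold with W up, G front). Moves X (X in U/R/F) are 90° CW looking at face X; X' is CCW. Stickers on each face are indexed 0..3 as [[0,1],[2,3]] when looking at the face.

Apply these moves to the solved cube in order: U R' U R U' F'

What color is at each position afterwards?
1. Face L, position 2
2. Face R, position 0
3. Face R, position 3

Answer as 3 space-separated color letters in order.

Answer: O Y O

Derivation:
After move 1 (U): U=WWWW F=RRGG R=BBRR B=OOBB L=GGOO
After move 2 (R'): R=BRBR U=WBWO F=RWGW D=YRYG B=YOYB
After move 3 (U): U=WWOB F=BRGW R=YOBR B=GGYB L=RWOO
After move 4 (R): R=BYRO U=WROW F=BRGG D=YYYG B=BGWB
After move 5 (U'): U=RWWO F=RWGG R=BRRO B=BYWB L=BGOO
After move 6 (F'): F=WGRG U=RWBR R=YRYO D=GOYG L=BOOW
Query 1: L[2] = O
Query 2: R[0] = Y
Query 3: R[3] = O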